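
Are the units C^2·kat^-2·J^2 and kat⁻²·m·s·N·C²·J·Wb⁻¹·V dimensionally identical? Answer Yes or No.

Yes

Left side:
  C = A·s = s·A (charge = current × time).
  So C² = s²·A².
  kat = mol/s = s⁻¹·mol (catalytic activity).
  So kat⁻² = s²·mol⁻².
  J = N·m (work = force × distance),
      = kg·m²·s⁻².
  So J² = kg²·m⁴·s⁻⁴.
  Combining: C²·kat⁻²·J² = (s²·A²) · (s²·mol⁻²) · (kg²·m⁴·s⁻⁴) = kg²·m⁴·A²·mol⁻².
Right side:
  kat = s⁻¹·mol.
  So kat⁻² = s²·mol⁻².
  N = kg·m·s⁻².
  C = s·A.
  So C² = s²·A².
  J = kg·m²·s⁻².
  Wb = kg·m²·s⁻²·A⁻¹.
  So Wb⁻¹ = kg⁻¹·m⁻²·s²·A.
  V = kg·m²·s⁻³·A⁻¹.
  Combining: kat⁻²·m·s·N·C²·J·Wb⁻¹·V = (s²·mol⁻²) · m · s · (kg·m·s⁻²) · (s²·A²) · (kg·m²·s⁻²) · (kg⁻¹·m⁻²·s²·A) · (kg·m²·s⁻³·A⁻¹) = kg²·m⁴·A²·mol⁻².
Both reduce to kg²·m⁴·A²·mol⁻².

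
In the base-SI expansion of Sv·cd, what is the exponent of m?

2

Sv = m²·s⁻².
Combining: Sv·cd = (m²·s⁻²) · cd = m²·s⁻²·cd.
The exponent of m is 2.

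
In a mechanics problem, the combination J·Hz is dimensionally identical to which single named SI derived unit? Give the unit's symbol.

W

J = N·m (work = force × distance),
    = kg·m²·s⁻².
Hz = 1/s = s⁻¹ (frequency is cycles per second).
Combining: J·Hz = (kg·m²·s⁻²) · s⁻¹ = kg·m²·s⁻³.
kg·m²·s⁻³ is the base-SI form of the watt.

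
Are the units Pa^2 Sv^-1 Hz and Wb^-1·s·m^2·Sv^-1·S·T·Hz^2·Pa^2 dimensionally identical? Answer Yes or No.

No

Left side:
  Pa = N/m² (pressure = force per area),
      = kg·m⁻¹·s⁻².
  So Pa² = kg²·m⁻²·s⁻⁴.
  Sv = J/kg (equivalent dose = energy per mass),
      = m²·s⁻².
  So Sv⁻¹ = m⁻²·s².
  Hz = 1/s = s⁻¹ (frequency is cycles per second).
  Combining: Pa²·Sv⁻¹·Hz = (kg²·m⁻²·s⁻⁴) · (m⁻²·s²) · s⁻¹ = kg²·m⁻⁴·s⁻³.
Right side:
  Wb = kg·m²·s⁻²·A⁻¹.
  So Wb⁻¹ = kg⁻¹·m⁻²·s²·A.
  Sv = m²·s⁻².
  So Sv⁻¹ = m⁻²·s².
  S = kg⁻¹·m⁻²·s³·A².
  T = kg·s⁻²·A⁻¹.
  Hz = s⁻¹.
  So Hz² = s⁻².
  Pa = kg·m⁻¹·s⁻².
  So Pa² = kg²·m⁻²·s⁻⁴.
  Combining: Wb⁻¹·s·m²·Sv⁻¹·S·T·Hz²·Pa² = (kg⁻¹·m⁻²·s²·A) · s · m² · (m⁻²·s²) · (kg⁻¹·m⁻²·s³·A²) · (kg·s⁻²·A⁻¹) · s⁻² · (kg²·m⁻²·s⁻⁴) = kg·m⁻⁶·A².
Left is kg²·m⁻⁴·s⁻³; right is kg·m⁻⁶·A² — different.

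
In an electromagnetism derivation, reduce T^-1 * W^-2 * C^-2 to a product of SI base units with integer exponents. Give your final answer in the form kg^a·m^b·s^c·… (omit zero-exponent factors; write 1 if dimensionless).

T = kg·s⁻²·A⁻¹.
So T⁻¹ = kg⁻¹·s²·A.
W = kg·m²·s⁻³.
So W⁻² = kg⁻²·m⁻⁴·s⁶.
C = s·A.
So C⁻² = s⁻²·A⁻².
Combining: T⁻¹·W⁻²·C⁻² = (kg⁻¹·s²·A) · (kg⁻²·m⁻⁴·s⁶) · (s⁻²·A⁻²) = kg⁻³·m⁻⁴·s⁶·A⁻¹.

kg⁻³·m⁻⁴·s⁶·A⁻¹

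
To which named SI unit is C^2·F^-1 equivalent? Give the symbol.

C = s·A.
So C² = s²·A².
F = kg⁻¹·m⁻²·s⁴·A².
So F⁻¹ = kg·m²·s⁻⁴·A⁻².
Combining: C²·F⁻¹ = (s²·A²) · (kg·m²·s⁻⁴·A⁻²) = kg·m²·s⁻².
kg·m²·s⁻² is the base-SI form of the joule.

J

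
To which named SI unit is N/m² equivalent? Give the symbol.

N = kg·m·s⁻².
Combining: N·m⁻² = (kg·m·s⁻²) · m⁻² = kg·m⁻¹·s⁻².
kg·m⁻¹·s⁻² is the base-SI form of the pascal.

Pa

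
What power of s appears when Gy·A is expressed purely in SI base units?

Gy = J/kg (absorbed dose = energy per mass),
    = m²·s⁻².
Combining: Gy·A = (m²·s⁻²) · A = m²·s⁻²·A.
The exponent of s is -2.

-2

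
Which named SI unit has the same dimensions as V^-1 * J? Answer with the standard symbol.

C

V = W/A (potential = power per current),
    = kg·m²·s⁻³·A⁻¹.
So V⁻¹ = kg⁻¹·m⁻²·s³·A.
J = N·m (work = force × distance),
    = kg·m²·s⁻².
Combining: V⁻¹·J = (kg⁻¹·m⁻²·s³·A) · (kg·m²·s⁻²) = s·A.
s·A is the base-SI form of the coulomb.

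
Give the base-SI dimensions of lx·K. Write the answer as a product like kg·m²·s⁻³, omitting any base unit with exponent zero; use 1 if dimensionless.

m⁻²·K·cd

lx = m⁻²·cd.
Combining: lx·K = (m⁻²·cd) · K = m⁻²·K·cd.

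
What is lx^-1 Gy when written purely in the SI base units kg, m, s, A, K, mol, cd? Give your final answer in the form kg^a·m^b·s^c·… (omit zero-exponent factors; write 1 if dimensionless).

lx = m⁻²·cd.
So lx⁻¹ = m²·cd⁻¹.
Gy = m²·s⁻².
Combining: lx⁻¹·Gy = (m²·cd⁻¹) · (m²·s⁻²) = m⁴·s⁻²·cd⁻¹.

m⁴·s⁻²·cd⁻¹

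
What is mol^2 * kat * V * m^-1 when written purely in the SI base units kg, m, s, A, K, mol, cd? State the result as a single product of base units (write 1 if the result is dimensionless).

kat = mol/s = s⁻¹·mol (catalytic activity).
V = W/A (potential = power per current),
    = kg·m²·s⁻³·A⁻¹.
Combining: mol²·kat·V·m⁻¹ = mol² · (s⁻¹·mol) · (kg·m²·s⁻³·A⁻¹) · m⁻¹ = kg·m·s⁻⁴·A⁻¹·mol³.

kg·m·s⁻⁴·A⁻¹·mol³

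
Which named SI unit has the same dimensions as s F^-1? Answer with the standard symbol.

F = C/V (capacitance = charge per voltage),
    = A·s/(kg·m²·s⁻³·A⁻¹) (substituting C and V),
    = kg⁻¹·m⁻²·s⁴·A².
So F⁻¹ = kg·m²·s⁻⁴·A⁻².
Combining: s·F⁻¹ = s · (kg·m²·s⁻⁴·A⁻²) = kg·m²·s⁻³·A⁻².
kg·m²·s⁻³·A⁻² is the base-SI form of the ohm.

Ω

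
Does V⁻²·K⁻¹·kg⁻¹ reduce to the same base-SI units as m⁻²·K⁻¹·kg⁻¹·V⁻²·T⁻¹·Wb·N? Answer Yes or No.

No

Left side:
  V = W/A (potential = power per current),
      = kg·m²·s⁻³·A⁻¹.
  So V⁻² = kg⁻²·m⁻⁴·s⁶·A².
  Combining: V⁻²·K⁻¹·kg⁻¹ = (kg⁻²·m⁻⁴·s⁶·A²) · K⁻¹ · kg⁻¹ = kg⁻³·m⁻⁴·s⁶·A²·K⁻¹.
Right side:
  V = kg·m²·s⁻³·A⁻¹.
  So V⁻² = kg⁻²·m⁻⁴·s⁶·A².
  T = kg·s⁻²·A⁻¹.
  So T⁻¹ = kg⁻¹·s²·A.
  Wb = kg·m²·s⁻²·A⁻¹.
  N = kg·m·s⁻².
  Combining: m⁻²·K⁻¹·kg⁻¹·V⁻²·T⁻¹·Wb·N = m⁻² · K⁻¹ · kg⁻¹ · (kg⁻²·m⁻⁴·s⁶·A²) · (kg⁻¹·s²·A) · (kg·m²·s⁻²·A⁻¹) · (kg·m·s⁻²) = kg⁻²·m⁻³·s⁴·A²·K⁻¹.
Left is kg⁻³·m⁻⁴·s⁶·A²·K⁻¹; right is kg⁻²·m⁻³·s⁴·A²·K⁻¹ — different.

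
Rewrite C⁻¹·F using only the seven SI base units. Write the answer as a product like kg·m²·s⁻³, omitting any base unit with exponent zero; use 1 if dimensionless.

C = s·A.
So C⁻¹ = s⁻¹·A⁻¹.
F = kg⁻¹·m⁻²·s⁴·A².
Combining: C⁻¹·F = (s⁻¹·A⁻¹) · (kg⁻¹·m⁻²·s⁴·A²) = kg⁻¹·m⁻²·s³·A.

kg⁻¹·m⁻²·s³·A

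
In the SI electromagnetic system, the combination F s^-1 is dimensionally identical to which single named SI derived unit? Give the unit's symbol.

S

F = kg⁻¹·m⁻²·s⁴·A².
Combining: F·s⁻¹ = (kg⁻¹·m⁻²·s⁴·A²) · s⁻¹ = kg⁻¹·m⁻²·s³·A².
kg⁻¹·m⁻²·s³·A² is the base-SI form of the siemens.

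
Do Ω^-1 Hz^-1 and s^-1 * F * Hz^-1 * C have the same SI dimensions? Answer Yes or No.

No

Left side:
  Ω = kg·m²·s⁻³·A⁻².
  So Ω⁻¹ = kg⁻¹·m⁻²·s³·A².
  Hz = s⁻¹.
  So Hz⁻¹ = s.
  Combining: Ω⁻¹·Hz⁻¹ = (kg⁻¹·m⁻²·s³·A²) · s = kg⁻¹·m⁻²·s⁴·A².
Right side:
  F = C/V (capacitance = charge per voltage),
      = A·s/(kg·m²·s⁻³·A⁻¹) (substituting C and V),
      = kg⁻¹·m⁻²·s⁴·A².
  Hz = 1/s = s⁻¹ (frequency is cycles per second).
  So Hz⁻¹ = s.
  C = A·s = s·A (charge = current × time).
  Combining: s⁻¹·F·Hz⁻¹·C = s⁻¹ · (kg⁻¹·m⁻²·s⁴·A²) · s · (s·A) = kg⁻¹·m⁻²·s⁵·A³.
Left is kg⁻¹·m⁻²·s⁴·A²; right is kg⁻¹·m⁻²·s⁵·A³ — different.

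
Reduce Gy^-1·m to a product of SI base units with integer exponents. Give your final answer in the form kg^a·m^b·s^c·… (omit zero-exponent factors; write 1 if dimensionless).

m⁻¹·s²

Gy = J/kg (absorbed dose = energy per mass),
    = m²·s⁻².
So Gy⁻¹ = m⁻²·s².
Combining: Gy⁻¹·m = (m⁻²·s²) · m = m⁻¹·s².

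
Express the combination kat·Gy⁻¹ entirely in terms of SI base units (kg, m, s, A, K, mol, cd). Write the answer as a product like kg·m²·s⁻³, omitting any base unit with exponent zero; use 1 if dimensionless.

kat = mol/s = s⁻¹·mol (catalytic activity).
Gy = J/kg (absorbed dose = energy per mass),
    = m²·s⁻².
So Gy⁻¹ = m⁻²·s².
Combining: kat·Gy⁻¹ = (s⁻¹·mol) · (m⁻²·s²) = m⁻²·s·mol.

m⁻²·s·mol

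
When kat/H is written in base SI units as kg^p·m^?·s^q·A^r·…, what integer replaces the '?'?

kat = s⁻¹·mol.
H = kg·m²·s⁻²·A⁻².
So H⁻¹ = kg⁻¹·m⁻²·s²·A².
Combining: kat·H⁻¹ = (s⁻¹·mol) · (kg⁻¹·m⁻²·s²·A²) = kg⁻¹·m⁻²·s·A²·mol.
The exponent of m is -2.

-2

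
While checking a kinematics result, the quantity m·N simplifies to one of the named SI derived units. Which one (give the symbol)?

N = kg·m/s² = kg·m·s⁻² (force = mass × acceleration).
Combining: m·N = m · (kg·m·s⁻²) = kg·m²·s⁻².
kg·m²·s⁻² is the base-SI form of the joule.

J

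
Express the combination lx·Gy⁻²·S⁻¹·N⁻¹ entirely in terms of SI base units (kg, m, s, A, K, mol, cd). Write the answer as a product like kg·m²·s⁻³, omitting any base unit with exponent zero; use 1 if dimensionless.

m⁻⁵·s³·A⁻²·cd

lx = m⁻²·cd.
Gy = m²·s⁻².
So Gy⁻² = m⁻⁴·s⁴.
S = kg⁻¹·m⁻²·s³·A².
So S⁻¹ = kg·m²·s⁻³·A⁻².
N = kg·m·s⁻².
So N⁻¹ = kg⁻¹·m⁻¹·s².
Combining: lx·Gy⁻²·S⁻¹·N⁻¹ = (m⁻²·cd) · (m⁻⁴·s⁴) · (kg·m²·s⁻³·A⁻²) · (kg⁻¹·m⁻¹·s²) = m⁻⁵·s³·A⁻²·cd.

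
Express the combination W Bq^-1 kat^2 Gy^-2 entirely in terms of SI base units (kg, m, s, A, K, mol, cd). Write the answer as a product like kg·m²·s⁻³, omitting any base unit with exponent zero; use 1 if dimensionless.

W = J/s (power = energy per time),
    = kg·m²·s⁻³.
Bq = 1/s = s⁻¹ (activity is decays per second).
So Bq⁻¹ = s.
kat = mol/s = s⁻¹·mol (catalytic activity).
So kat² = s⁻²·mol².
Gy = J/kg (absorbed dose = energy per mass),
    = m²·s⁻².
So Gy⁻² = m⁻⁴·s⁴.
Combining: W·Bq⁻¹·kat²·Gy⁻² = (kg·m²·s⁻³) · s · (s⁻²·mol²) · (m⁻⁴·s⁴) = kg·m⁻²·mol².

kg·m⁻²·mol²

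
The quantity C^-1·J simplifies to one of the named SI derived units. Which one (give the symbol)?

V

C = s·A.
So C⁻¹ = s⁻¹·A⁻¹.
J = kg·m²·s⁻².
Combining: C⁻¹·J = (s⁻¹·A⁻¹) · (kg·m²·s⁻²) = kg·m²·s⁻³·A⁻¹.
kg·m²·s⁻³·A⁻¹ is the base-SI form of the volt.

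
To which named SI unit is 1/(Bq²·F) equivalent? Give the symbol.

Bq = s⁻¹.
So Bq⁻² = s².
F = kg⁻¹·m⁻²·s⁴·A².
So F⁻¹ = kg·m²·s⁻⁴·A⁻².
Combining: Bq⁻²·F⁻¹ = s² · (kg·m²·s⁻⁴·A⁻²) = kg·m²·s⁻²·A⁻².
kg·m²·s⁻²·A⁻² is the base-SI form of the henry.

H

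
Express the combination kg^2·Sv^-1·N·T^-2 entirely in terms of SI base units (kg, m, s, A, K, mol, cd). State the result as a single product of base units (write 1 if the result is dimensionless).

kg·m⁻¹·s⁴·A²

Sv = J/kg (equivalent dose = energy per mass),
    = m²·s⁻².
So Sv⁻¹ = m⁻²·s².
N = kg·m/s² = kg·m·s⁻² (force = mass × acceleration).
T = Wb/m² (flux density = flux per area),
    = kg·s⁻²·A⁻¹.
So T⁻² = kg⁻²·s⁴·A².
Combining: kg²·Sv⁻¹·N·T⁻² = kg² · (m⁻²·s²) · (kg·m·s⁻²) · (kg⁻²·s⁴·A²) = kg·m⁻¹·s⁴·A².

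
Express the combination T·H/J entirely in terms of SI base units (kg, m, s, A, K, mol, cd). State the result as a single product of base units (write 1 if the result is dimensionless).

J = kg·m²·s⁻².
So J⁻¹ = kg⁻¹·m⁻²·s².
T = kg·s⁻²·A⁻¹.
H = kg·m²·s⁻²·A⁻².
Combining: J⁻¹·T·H = (kg⁻¹·m⁻²·s²) · (kg·s⁻²·A⁻¹) · (kg·m²·s⁻²·A⁻²) = kg·s⁻²·A⁻³.

kg·s⁻²·A⁻³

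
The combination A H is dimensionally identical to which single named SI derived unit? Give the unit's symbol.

Wb

H = kg·m²·s⁻²·A⁻².
Combining: A·H = A · (kg·m²·s⁻²·A⁻²) = kg·m²·s⁻²·A⁻¹.
kg·m²·s⁻²·A⁻¹ is the base-SI form of the weber.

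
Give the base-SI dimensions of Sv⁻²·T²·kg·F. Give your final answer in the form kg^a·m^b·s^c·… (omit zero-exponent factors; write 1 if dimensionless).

kg²·m⁻⁶·s⁴

Sv = J/kg (equivalent dose = energy per mass),
    = m²·s⁻².
So Sv⁻² = m⁻⁴·s⁴.
T = Wb/m² (flux density = flux per area),
    = kg·s⁻²·A⁻¹.
So T² = kg²·s⁻⁴·A⁻².
F = C/V (capacitance = charge per voltage),
    = A·s/(kg·m²·s⁻³·A⁻¹) (substituting C and V),
    = kg⁻¹·m⁻²·s⁴·A².
Combining: Sv⁻²·T²·kg·F = (m⁻⁴·s⁴) · (kg²·s⁻⁴·A⁻²) · kg · (kg⁻¹·m⁻²·s⁴·A²) = kg²·m⁻⁶·s⁴.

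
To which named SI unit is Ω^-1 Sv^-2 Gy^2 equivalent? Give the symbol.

Ω = V/A (resistance = voltage per current),
    = kg·m²·s⁻³·A⁻².
So Ω⁻¹ = kg⁻¹·m⁻²·s³·A².
Sv = J/kg (equivalent dose = energy per mass),
    = m²·s⁻².
So Sv⁻² = m⁻⁴·s⁴.
Gy = J/kg (absorbed dose = energy per mass),
    = m²·s⁻².
So Gy² = m⁴·s⁻⁴.
Combining: Ω⁻¹·Sv⁻²·Gy² = (kg⁻¹·m⁻²·s³·A²) · (m⁻⁴·s⁴) · (m⁴·s⁻⁴) = kg⁻¹·m⁻²·s³·A².
kg⁻¹·m⁻²·s³·A² is the base-SI form of the siemens.

S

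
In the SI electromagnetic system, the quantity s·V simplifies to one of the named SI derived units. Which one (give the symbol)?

Wb

V = W/A (potential = power per current),
    = kg·m²·s⁻³·A⁻¹.
Combining: s·V = s · (kg·m²·s⁻³·A⁻¹) = kg·m²·s⁻²·A⁻¹.
kg·m²·s⁻²·A⁻¹ is the base-SI form of the weber.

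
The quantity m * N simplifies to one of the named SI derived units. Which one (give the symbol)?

J

N = kg·m·s⁻².
Combining: m·N = m · (kg·m·s⁻²) = kg·m²·s⁻².
kg·m²·s⁻² is the base-SI form of the joule.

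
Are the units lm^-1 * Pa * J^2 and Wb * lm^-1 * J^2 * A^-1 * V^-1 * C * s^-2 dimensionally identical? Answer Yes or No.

Left side:
  lm = cd·sr = cd (luminous flux; sr is dimensionless).
  So lm⁻¹ = cd⁻¹.
  Pa = N/m² (pressure = force per area),
      = kg·m⁻¹·s⁻².
  J = N·m (work = force × distance),
      = kg·m²·s⁻².
  So J² = kg²·m⁴·s⁻⁴.
  Combining: lm⁻¹·Pa·J² = cd⁻¹ · (kg·m⁻¹·s⁻²) · (kg²·m⁴·s⁻⁴) = kg³·m³·s⁻⁶·cd⁻¹.
Right side:
  Wb = kg·m²·s⁻²·A⁻¹.
  lm = cd.
  So lm⁻¹ = cd⁻¹.
  J = kg·m²·s⁻².
  So J² = kg²·m⁴·s⁻⁴.
  V = kg·m²·s⁻³·A⁻¹.
  So V⁻¹ = kg⁻¹·m⁻²·s³·A.
  C = s·A.
  Combining: Wb·lm⁻¹·J²·A⁻¹·V⁻¹·C·s⁻² = (kg·m²·s⁻²·A⁻¹) · cd⁻¹ · (kg²·m⁴·s⁻⁴) · A⁻¹ · (kg⁻¹·m⁻²·s³·A) · (s·A) · s⁻² = kg²·m⁴·s⁻⁴·cd⁻¹.
Left is kg³·m³·s⁻⁶·cd⁻¹; right is kg²·m⁴·s⁻⁴·cd⁻¹ — different.

No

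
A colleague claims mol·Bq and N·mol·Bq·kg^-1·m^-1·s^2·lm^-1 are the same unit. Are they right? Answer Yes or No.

Left side:
  Bq = 1/s = s⁻¹ (activity is decays per second).
  Combining: mol·Bq = mol · s⁻¹ = s⁻¹·mol.
Right side:
  N = kg·m/s² = kg·m·s⁻² (force = mass × acceleration).
  Bq = 1/s = s⁻¹ (activity is decays per second).
  lm = cd·sr = cd (luminous flux; sr is dimensionless).
  So lm⁻¹ = cd⁻¹.
  Combining: N·mol·Bq·kg⁻¹·m⁻¹·s²·lm⁻¹ = (kg·m·s⁻²) · mol · s⁻¹ · kg⁻¹ · m⁻¹ · s² · cd⁻¹ = s⁻¹·mol·cd⁻¹.
Left is s⁻¹·mol; right is s⁻¹·mol·cd⁻¹ — different.

No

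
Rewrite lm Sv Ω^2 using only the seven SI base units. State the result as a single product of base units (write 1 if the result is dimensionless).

lm = cd.
Sv = m²·s⁻².
Ω = kg·m²·s⁻³·A⁻².
So Ω² = kg²·m⁴·s⁻⁶·A⁻⁴.
Combining: lm·Sv·Ω² = cd · (m²·s⁻²) · (kg²·m⁴·s⁻⁶·A⁻⁴) = kg²·m⁶·s⁻⁸·A⁻⁴·cd.

kg²·m⁶·s⁻⁸·A⁻⁴·cd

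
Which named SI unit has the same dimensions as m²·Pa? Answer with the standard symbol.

N

Pa = N/m² (pressure = force per area),
    = kg·m⁻¹·s⁻².
Combining: m²·Pa = m² · (kg·m⁻¹·s⁻²) = kg·m·s⁻².
kg·m·s⁻² is the base-SI form of the newton.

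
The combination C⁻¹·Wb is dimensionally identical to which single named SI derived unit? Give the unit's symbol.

Ω

C = A·s = s·A (charge = current × time).
So C⁻¹ = s⁻¹·A⁻¹.
Wb = V·s (flux: a volt is a weber per second),
    = kg·m²·s⁻²·A⁻¹.
Combining: C⁻¹·Wb = (s⁻¹·A⁻¹) · (kg·m²·s⁻²·A⁻¹) = kg·m²·s⁻³·A⁻².
kg·m²·s⁻³·A⁻² is the base-SI form of the ohm.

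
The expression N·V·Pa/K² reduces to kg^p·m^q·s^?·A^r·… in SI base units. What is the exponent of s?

N = kg·m/s² = kg·m·s⁻² (force = mass × acceleration).
V = W/A (potential = power per current),
    = kg·m²·s⁻³·A⁻¹.
Pa = N/m² (pressure = force per area),
    = kg·m⁻¹·s⁻².
Combining: K⁻²·N·V·Pa = K⁻² · (kg·m·s⁻²) · (kg·m²·s⁻³·A⁻¹) · (kg·m⁻¹·s⁻²) = kg³·m²·s⁻⁷·A⁻¹·K⁻².
The exponent of s is -7.

-7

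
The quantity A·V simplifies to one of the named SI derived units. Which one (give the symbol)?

V = W/A (potential = power per current),
    = kg·m²·s⁻³·A⁻¹.
Combining: A·V = A · (kg·m²·s⁻³·A⁻¹) = kg·m²·s⁻³.
kg·m²·s⁻³ is the base-SI form of the watt.

W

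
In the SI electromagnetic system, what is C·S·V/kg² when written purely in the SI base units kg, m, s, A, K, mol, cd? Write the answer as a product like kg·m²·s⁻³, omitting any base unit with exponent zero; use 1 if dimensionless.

kg⁻²·s·A²

C = s·A.
S = kg⁻¹·m⁻²·s³·A².
V = kg·m²·s⁻³·A⁻¹.
Combining: kg⁻²·C·S·V = kg⁻² · (s·A) · (kg⁻¹·m⁻²·s³·A²) · (kg·m²·s⁻³·A⁻¹) = kg⁻²·s·A².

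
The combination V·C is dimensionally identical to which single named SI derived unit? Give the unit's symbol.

J

V = W/A (potential = power per current),
    = kg·m²·s⁻³·A⁻¹.
C = A·s = s·A (charge = current × time).
Combining: V·C = (kg·m²·s⁻³·A⁻¹) · (s·A) = kg·m²·s⁻².
kg·m²·s⁻² is the base-SI form of the joule.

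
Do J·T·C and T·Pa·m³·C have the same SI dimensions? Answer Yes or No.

Left side:
  J = N·m (work = force × distance),
      = kg·m²·s⁻².
  T = Wb/m² (flux density = flux per area),
      = kg·s⁻²·A⁻¹.
  C = A·s = s·A (charge = current × time).
  Combining: J·T·C = (kg·m²·s⁻²) · (kg·s⁻²·A⁻¹) · (s·A) = kg²·m²·s⁻³.
Right side:
  T = Wb/m² (flux density = flux per area),
      = kg·s⁻²·A⁻¹.
  Pa = N/m² (pressure = force per area),
      = kg·m⁻¹·s⁻².
  C = A·s = s·A (charge = current × time).
  Combining: T·Pa·m³·C = (kg·s⁻²·A⁻¹) · (kg·m⁻¹·s⁻²) · m³ · (s·A) = kg²·m²·s⁻³.
Both reduce to kg²·m²·s⁻³.

Yes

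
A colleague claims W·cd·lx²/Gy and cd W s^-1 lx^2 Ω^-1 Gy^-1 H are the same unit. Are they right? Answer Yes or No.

Left side:
  W = J/s (power = energy per time),
      = kg·m²·s⁻³.
  Gy = J/kg (absorbed dose = energy per mass),
      = m²·s⁻².
  So Gy⁻¹ = m⁻²·s².
  lx = lm/m² (illuminance = luminous flux per area),
      = m⁻²·cd.
  So lx² = m⁻⁴·cd².
  Combining: W·Gy⁻¹·cd·lx² = (kg·m²·s⁻³) · (m⁻²·s²) · cd · (m⁻⁴·cd²) = kg·m⁻⁴·s⁻¹·cd³.
Right side:
  W = kg·m²·s⁻³.
  lx = m⁻²·cd.
  So lx² = m⁻⁴·cd².
  Ω = kg·m²·s⁻³·A⁻².
  So Ω⁻¹ = kg⁻¹·m⁻²·s³·A².
  Gy = m²·s⁻².
  So Gy⁻¹ = m⁻²·s².
  H = kg·m²·s⁻²·A⁻².
  Combining: cd·W·s⁻¹·lx²·Ω⁻¹·Gy⁻¹·H = cd · (kg·m²·s⁻³) · s⁻¹ · (m⁻⁴·cd²) · (kg⁻¹·m⁻²·s³·A²) · (m⁻²·s²) · (kg·m²·s⁻²·A⁻²) = kg·m⁻⁴·s⁻¹·cd³.
Both reduce to kg·m⁻⁴·s⁻¹·cd³.

Yes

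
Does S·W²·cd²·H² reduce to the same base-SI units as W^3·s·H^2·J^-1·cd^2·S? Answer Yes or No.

Yes

Left side:
  S = 1/Ω (conductance is reciprocal resistance),
      = kg⁻¹·m⁻²·s³·A².
  W = J/s (power = energy per time),
      = kg·m²·s⁻³.
  So W² = kg²·m⁴·s⁻⁶.
  H = Wb/A (inductance = flux per current),
      = kg·m²·s⁻²·A⁻².
  So H² = kg²·m⁴·s⁻⁴·A⁻⁴.
  Combining: S·W²·cd²·H² = (kg⁻¹·m⁻²·s³·A²) · (kg²·m⁴·s⁻⁶) · cd² · (kg²·m⁴·s⁻⁴·A⁻⁴) = kg³·m⁶·s⁻⁷·A⁻²·cd².
Right side:
  W = J/s (power = energy per time),
      = kg·m²·s⁻³.
  So W³ = kg³·m⁶·s⁻⁹.
  H = Wb/A (inductance = flux per current),
      = kg·m²·s⁻²·A⁻².
  So H² = kg²·m⁴·s⁻⁴·A⁻⁴.
  J = N·m (work = force × distance),
      = kg·m²·s⁻².
  So J⁻¹ = kg⁻¹·m⁻²·s².
  S = 1/Ω (conductance is reciprocal resistance),
      = kg⁻¹·m⁻²·s³·A².
  Combining: W³·s·H²·J⁻¹·cd²·S = (kg³·m⁶·s⁻⁹) · s · (kg²·m⁴·s⁻⁴·A⁻⁴) · (kg⁻¹·m⁻²·s²) · cd² · (kg⁻¹·m⁻²·s³·A²) = kg³·m⁶·s⁻⁷·A⁻²·cd².
Both reduce to kg³·m⁶·s⁻⁷·A⁻²·cd².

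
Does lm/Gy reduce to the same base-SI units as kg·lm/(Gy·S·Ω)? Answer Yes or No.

No

Left side:
  Gy = J/kg (absorbed dose = energy per mass),
      = m²·s⁻².
  So Gy⁻¹ = m⁻²·s².
  lm = cd·sr = cd (luminous flux; sr is dimensionless).
  Combining: Gy⁻¹·lm = (m⁻²·s²) · cd = m⁻²·s²·cd.
Right side:
  Gy = J/kg (absorbed dose = energy per mass),
      = m²·s⁻².
  So Gy⁻¹ = m⁻²·s².
  S = 1/Ω (conductance is reciprocal resistance),
      = kg⁻¹·m⁻²·s³·A².
  So S⁻¹ = kg·m²·s⁻³·A⁻².
  Ω = V/A (resistance = voltage per current),
      = kg·m²·s⁻³·A⁻².
  So Ω⁻¹ = kg⁻¹·m⁻²·s³·A².
  lm = cd·sr = cd (luminous flux; sr is dimensionless).
  Combining: Gy⁻¹·S⁻¹·Ω⁻¹·kg·lm = (m⁻²·s²) · (kg·m²·s⁻³·A⁻²) · (kg⁻¹·m⁻²·s³·A²) · kg · cd = kg·m⁻²·s²·cd.
Left is m⁻²·s²·cd; right is kg·m⁻²·s²·cd — different.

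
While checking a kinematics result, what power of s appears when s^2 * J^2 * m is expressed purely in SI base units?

J = kg·m²·s⁻².
So J² = kg²·m⁴·s⁻⁴.
Combining: s²·J²·m = s² · (kg²·m⁴·s⁻⁴) · m = kg²·m⁵·s⁻².
The exponent of s is -2.

-2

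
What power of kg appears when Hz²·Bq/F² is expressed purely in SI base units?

2

F = kg⁻¹·m⁻²·s⁴·A².
So F⁻² = kg²·m⁴·s⁻⁸·A⁻⁴.
Hz = s⁻¹.
So Hz² = s⁻².
Bq = s⁻¹.
Combining: F⁻²·Hz²·Bq = (kg²·m⁴·s⁻⁸·A⁻⁴) · s⁻² · s⁻¹ = kg²·m⁴·s⁻¹¹·A⁻⁴.
The exponent of kg is 2.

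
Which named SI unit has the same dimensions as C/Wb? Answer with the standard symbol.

C = s·A.
Wb = kg·m²·s⁻²·A⁻¹.
So Wb⁻¹ = kg⁻¹·m⁻²·s²·A.
Combining: C·Wb⁻¹ = (s·A) · (kg⁻¹·m⁻²·s²·A) = kg⁻¹·m⁻²·s³·A².
kg⁻¹·m⁻²·s³·A² is the base-SI form of the siemens.

S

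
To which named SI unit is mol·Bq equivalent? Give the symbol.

kat

Bq = 1/s = s⁻¹ (activity is decays per second).
Combining: mol·Bq = mol · s⁻¹ = s⁻¹·mol.
s⁻¹·mol is the base-SI form of the katal.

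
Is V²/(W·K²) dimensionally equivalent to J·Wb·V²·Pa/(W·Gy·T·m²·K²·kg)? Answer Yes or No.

Left side:
  W = J/s (power = energy per time),
      = kg·m²·s⁻³.
  So W⁻¹ = kg⁻¹·m⁻²·s³.
  V = W/A (potential = power per current),
      = kg·m²·s⁻³·A⁻¹.
  So V² = kg²·m⁴·s⁻⁶·A⁻².
  Combining: W⁻¹·V²·K⁻² = (kg⁻¹·m⁻²·s³) · (kg²·m⁴·s⁻⁶·A⁻²) · K⁻² = kg·m²·s⁻³·A⁻²·K⁻².
Right side:
  W = J/s (power = energy per time),
      = kg·m²·s⁻³.
  So W⁻¹ = kg⁻¹·m⁻²·s³.
  Gy = J/kg (absorbed dose = energy per mass),
      = m²·s⁻².
  So Gy⁻¹ = m⁻²·s².
  J = N·m (work = force × distance),
      = kg·m²·s⁻².
  Wb = V·s (flux: a volt is a weber per second),
      = kg·m²·s⁻²·A⁻¹.
  V = W/A (potential = power per current),
      = kg·m²·s⁻³·A⁻¹.
  So V² = kg²·m⁴·s⁻⁶·A⁻².
  Pa = N/m² (pressure = force per area),
      = kg·m⁻¹·s⁻².
  T = Wb/m² (flux density = flux per area),
      = kg·s⁻²·A⁻¹.
  So T⁻¹ = kg⁻¹·s²·A.
  Combining: W⁻¹·Gy⁻¹·J·Wb·V²·Pa·T⁻¹·m⁻²·K⁻²·kg⁻¹ = (kg⁻¹·m⁻²·s³) · (m⁻²·s²) · (kg·m²·s⁻²) · (kg·m²·s⁻²·A⁻¹) · (kg²·m⁴·s⁻⁶·A⁻²) · (kg·m⁻¹·s⁻²) · (kg⁻¹·s²·A) · m⁻² · K⁻² · kg⁻¹ = kg²·m·s⁻⁵·A⁻²·K⁻².
Left is kg·m²·s⁻³·A⁻²·K⁻²; right is kg²·m·s⁻⁵·A⁻²·K⁻² — different.

No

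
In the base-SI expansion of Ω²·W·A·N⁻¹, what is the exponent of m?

Ω = V/A (resistance = voltage per current),
    = kg·m²·s⁻³·A⁻².
So Ω² = kg²·m⁴·s⁻⁶·A⁻⁴.
W = J/s (power = energy per time),
    = kg·m²·s⁻³.
N = kg·m/s² = kg·m·s⁻² (force = mass × acceleration).
So N⁻¹ = kg⁻¹·m⁻¹·s².
Combining: Ω²·W·A·N⁻¹ = (kg²·m⁴·s⁻⁶·A⁻⁴) · (kg·m²·s⁻³) · A · (kg⁻¹·m⁻¹·s²) = kg²·m⁵·s⁻⁷·A⁻³.
The exponent of m is 5.

5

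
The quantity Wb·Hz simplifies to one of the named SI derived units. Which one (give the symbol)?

Wb = V·s (flux: a volt is a weber per second),
    = kg·m²·s⁻²·A⁻¹.
Hz = 1/s = s⁻¹ (frequency is cycles per second).
Combining: Wb·Hz = (kg·m²·s⁻²·A⁻¹) · s⁻¹ = kg·m²·s⁻³·A⁻¹.
kg·m²·s⁻³·A⁻¹ is the base-SI form of the volt.

V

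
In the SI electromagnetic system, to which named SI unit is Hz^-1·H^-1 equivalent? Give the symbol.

S

Hz = s⁻¹.
So Hz⁻¹ = s.
H = kg·m²·s⁻²·A⁻².
So H⁻¹ = kg⁻¹·m⁻²·s²·A².
Combining: Hz⁻¹·H⁻¹ = s · (kg⁻¹·m⁻²·s²·A²) = kg⁻¹·m⁻²·s³·A².
kg⁻¹·m⁻²·s³·A² is the base-SI form of the siemens.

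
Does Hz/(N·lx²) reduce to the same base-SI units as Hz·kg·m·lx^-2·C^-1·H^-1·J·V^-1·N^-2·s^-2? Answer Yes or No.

No

Left side:
  Hz = s⁻¹.
  N = kg·m·s⁻².
  So N⁻¹ = kg⁻¹·m⁻¹·s².
  lx = m⁻²·cd.
  So lx⁻² = m⁴·cd⁻².
  Combining: Hz·N⁻¹·lx⁻² = s⁻¹ · (kg⁻¹·m⁻¹·s²) · (m⁴·cd⁻²) = kg⁻¹·m³·s·cd⁻².
Right side:
  Hz = 1/s = s⁻¹ (frequency is cycles per second).
  lx = lm/m² (illuminance = luminous flux per area),
      = m⁻²·cd.
  So lx⁻² = m⁴·cd⁻².
  C = A·s = s·A (charge = current × time).
  So C⁻¹ = s⁻¹·A⁻¹.
  H = Wb/A (inductance = flux per current),
      = kg·m²·s⁻²·A⁻².
  So H⁻¹ = kg⁻¹·m⁻²·s²·A².
  J = N·m (work = force × distance),
      = kg·m²·s⁻².
  V = W/A (potential = power per current),
      = kg·m²·s⁻³·A⁻¹.
  So V⁻¹ = kg⁻¹·m⁻²·s³·A.
  N = kg·m/s² = kg·m·s⁻² (force = mass × acceleration).
  So N⁻² = kg⁻²·m⁻²·s⁴.
  Combining: Hz·kg·m·lx⁻²·C⁻¹·H⁻¹·J·V⁻¹·N⁻²·s⁻² = s⁻¹ · kg · m · (m⁴·cd⁻²) · (s⁻¹·A⁻¹) · (kg⁻¹·m⁻²·s²·A²) · (kg·m²·s⁻²) · (kg⁻¹·m⁻²·s³·A) · (kg⁻²·m⁻²·s⁴) · s⁻² = kg⁻²·m·s³·A²·cd⁻².
Left is kg⁻¹·m³·s·cd⁻²; right is kg⁻²·m·s³·A²·cd⁻² — different.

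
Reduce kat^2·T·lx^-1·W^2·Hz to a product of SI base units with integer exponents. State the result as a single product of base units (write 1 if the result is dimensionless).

kg³·m⁶·s⁻¹¹·A⁻¹·mol²·cd⁻¹

kat = mol/s = s⁻¹·mol (catalytic activity).
So kat² = s⁻²·mol².
T = Wb/m² (flux density = flux per area),
    = kg·s⁻²·A⁻¹.
lx = lm/m² (illuminance = luminous flux per area),
    = m⁻²·cd.
So lx⁻¹ = m²·cd⁻¹.
W = J/s (power = energy per time),
    = kg·m²·s⁻³.
So W² = kg²·m⁴·s⁻⁶.
Hz = 1/s = s⁻¹ (frequency is cycles per second).
Combining: kat²·T·lx⁻¹·W²·Hz = (s⁻²·mol²) · (kg·s⁻²·A⁻¹) · (m²·cd⁻¹) · (kg²·m⁴·s⁻⁶) · s⁻¹ = kg³·m⁶·s⁻¹¹·A⁻¹·mol²·cd⁻¹.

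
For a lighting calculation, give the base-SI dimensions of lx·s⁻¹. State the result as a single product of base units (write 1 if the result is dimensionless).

lx = lm/m² (illuminance = luminous flux per area),
    = m⁻²·cd.
Combining: lx·s⁻¹ = (m⁻²·cd) · s⁻¹ = m⁻²·s⁻¹·cd.

m⁻²·s⁻¹·cd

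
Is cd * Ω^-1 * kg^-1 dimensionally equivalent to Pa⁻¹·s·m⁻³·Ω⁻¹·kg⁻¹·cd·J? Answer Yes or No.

No

Left side:
  Ω = kg·m²·s⁻³·A⁻².
  So Ω⁻¹ = kg⁻¹·m⁻²·s³·A².
  Combining: cd·Ω⁻¹·kg⁻¹ = cd · (kg⁻¹·m⁻²·s³·A²) · kg⁻¹ = kg⁻²·m⁻²·s³·A²·cd.
Right side:
  Pa = N/m² (pressure = force per area),
      = kg·m⁻¹·s⁻².
  So Pa⁻¹ = kg⁻¹·m·s².
  Ω = V/A (resistance = voltage per current),
      = kg·m²·s⁻³·A⁻².
  So Ω⁻¹ = kg⁻¹·m⁻²·s³·A².
  J = N·m (work = force × distance),
      = kg·m²·s⁻².
  Combining: Pa⁻¹·s·m⁻³·Ω⁻¹·kg⁻¹·cd·J = (kg⁻¹·m·s²) · s · m⁻³ · (kg⁻¹·m⁻²·s³·A²) · kg⁻¹ · cd · (kg·m²·s⁻²) = kg⁻²·m⁻²·s⁴·A²·cd.
Left is kg⁻²·m⁻²·s³·A²·cd; right is kg⁻²·m⁻²·s⁴·A²·cd — different.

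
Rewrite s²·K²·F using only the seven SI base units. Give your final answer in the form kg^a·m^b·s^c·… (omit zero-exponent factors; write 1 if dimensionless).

kg⁻¹·m⁻²·s⁶·A²·K²

F = C/V (capacitance = charge per voltage),
    = A·s/(kg·m²·s⁻³·A⁻¹) (substituting C and V),
    = kg⁻¹·m⁻²·s⁴·A².
Combining: s²·K²·F = s² · K² · (kg⁻¹·m⁻²·s⁴·A²) = kg⁻¹·m⁻²·s⁶·A²·K².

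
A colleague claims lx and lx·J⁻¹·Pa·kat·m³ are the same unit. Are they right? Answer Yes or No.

Left side:
  lx = lm/m² (illuminance = luminous flux per area),
      = m⁻²·cd.
Right side:
  lx = lm/m² (illuminance = luminous flux per area),
      = m⁻²·cd.
  J = N·m (work = force × distance),
      = kg·m²·s⁻².
  So J⁻¹ = kg⁻¹·m⁻²·s².
  Pa = N/m² (pressure = force per area),
      = kg·m⁻¹·s⁻².
  kat = mol/s = s⁻¹·mol (catalytic activity).
  Combining: lx·J⁻¹·Pa·kat·m³ = (m⁻²·cd) · (kg⁻¹·m⁻²·s²) · (kg·m⁻¹·s⁻²) · (s⁻¹·mol) · m³ = m⁻²·s⁻¹·mol·cd.
Left is m⁻²·cd; right is m⁻²·s⁻¹·mol·cd — different.

No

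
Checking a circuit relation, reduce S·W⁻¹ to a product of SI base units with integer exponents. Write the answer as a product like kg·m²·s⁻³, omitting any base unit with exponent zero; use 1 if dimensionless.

kg⁻²·m⁻⁴·s⁶·A²

S = kg⁻¹·m⁻²·s³·A².
W = kg·m²·s⁻³.
So W⁻¹ = kg⁻¹·m⁻²·s³.
Combining: S·W⁻¹ = (kg⁻¹·m⁻²·s³·A²) · (kg⁻¹·m⁻²·s³) = kg⁻²·m⁻⁴·s⁶·A².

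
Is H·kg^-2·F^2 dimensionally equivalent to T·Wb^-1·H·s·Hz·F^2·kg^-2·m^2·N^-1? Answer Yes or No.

No

Left side:
  H = Wb/A (inductance = flux per current),
      = kg·m²·s⁻²·A⁻².
  F = C/V (capacitance = charge per voltage),
      = A·s/(kg·m²·s⁻³·A⁻¹) (substituting C and V),
      = kg⁻¹·m⁻²·s⁴·A².
  So F² = kg⁻²·m⁻⁴·s⁸·A⁴.
  Combining: H·kg⁻²·F² = (kg·m²·s⁻²·A⁻²) · kg⁻² · (kg⁻²·m⁻⁴·s⁸·A⁴) = kg⁻³·m⁻²·s⁶·A².
Right side:
  T = kg·s⁻²·A⁻¹.
  Wb = kg·m²·s⁻²·A⁻¹.
  So Wb⁻¹ = kg⁻¹·m⁻²·s²·A.
  H = kg·m²·s⁻²·A⁻².
  Hz = s⁻¹.
  F = kg⁻¹·m⁻²·s⁴·A².
  So F² = kg⁻²·m⁻⁴·s⁸·A⁴.
  N = kg·m·s⁻².
  So N⁻¹ = kg⁻¹·m⁻¹·s².
  Combining: T·Wb⁻¹·H·s·Hz·F²·kg⁻²·m²·N⁻¹ = (kg·s⁻²·A⁻¹) · (kg⁻¹·m⁻²·s²·A) · (kg·m²·s⁻²·A⁻²) · s · s⁻¹ · (kg⁻²·m⁻⁴·s⁸·A⁴) · kg⁻² · m² · (kg⁻¹·m⁻¹·s²) = kg⁻⁴·m⁻³·s⁸·A².
Left is kg⁻³·m⁻²·s⁶·A²; right is kg⁻⁴·m⁻³·s⁸·A² — different.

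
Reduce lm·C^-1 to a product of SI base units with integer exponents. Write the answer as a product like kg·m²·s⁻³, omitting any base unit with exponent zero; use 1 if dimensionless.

s⁻¹·A⁻¹·cd

lm = cd·sr = cd (luminous flux; sr is dimensionless).
C = A·s = s·A (charge = current × time).
So C⁻¹ = s⁻¹·A⁻¹.
Combining: lm·C⁻¹ = cd · (s⁻¹·A⁻¹) = s⁻¹·A⁻¹·cd.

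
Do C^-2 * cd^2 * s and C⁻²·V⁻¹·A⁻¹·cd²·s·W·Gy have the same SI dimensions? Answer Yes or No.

No

Left side:
  C = A·s = s·A (charge = current × time).
  So C⁻² = s⁻²·A⁻².
  Combining: C⁻²·cd²·s = (s⁻²·A⁻²) · cd² · s = s⁻¹·A⁻²·cd².
Right side:
  C = s·A.
  So C⁻² = s⁻²·A⁻².
  V = kg·m²·s⁻³·A⁻¹.
  So V⁻¹ = kg⁻¹·m⁻²·s³·A.
  W = kg·m²·s⁻³.
  Gy = m²·s⁻².
  Combining: C⁻²·V⁻¹·A⁻¹·cd²·s·W·Gy = (s⁻²·A⁻²) · (kg⁻¹·m⁻²·s³·A) · A⁻¹ · cd² · s · (kg·m²·s⁻³) · (m²·s⁻²) = m²·s⁻³·A⁻²·cd².
Left is s⁻¹·A⁻²·cd²; right is m²·s⁻³·A⁻²·cd² — different.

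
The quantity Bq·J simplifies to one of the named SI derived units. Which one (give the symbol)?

Bq = 1/s = s⁻¹ (activity is decays per second).
J = N·m (work = force × distance),
    = kg·m²·s⁻².
Combining: Bq·J = s⁻¹ · (kg·m²·s⁻²) = kg·m²·s⁻³.
kg·m²·s⁻³ is the base-SI form of the watt.

W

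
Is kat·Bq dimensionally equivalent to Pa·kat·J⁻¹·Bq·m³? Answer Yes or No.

Left side:
  kat = s⁻¹·mol.
  Bq = s⁻¹.
  Combining: kat·Bq = (s⁻¹·mol) · s⁻¹ = s⁻²·mol.
Right side:
  Pa = N/m² (pressure = force per area),
      = kg·m⁻¹·s⁻².
  kat = mol/s = s⁻¹·mol (catalytic activity).
  J = N·m (work = force × distance),
      = kg·m²·s⁻².
  So J⁻¹ = kg⁻¹·m⁻²·s².
  Bq = 1/s = s⁻¹ (activity is decays per second).
  Combining: Pa·kat·J⁻¹·Bq·m³ = (kg·m⁻¹·s⁻²) · (s⁻¹·mol) · (kg⁻¹·m⁻²·s²) · s⁻¹ · m³ = s⁻²·mol.
Both reduce to s⁻²·mol.

Yes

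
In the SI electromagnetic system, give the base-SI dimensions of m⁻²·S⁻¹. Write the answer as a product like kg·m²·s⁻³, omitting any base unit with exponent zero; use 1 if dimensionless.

S = 1/Ω (conductance is reciprocal resistance),
    = kg⁻¹·m⁻²·s³·A².
So S⁻¹ = kg·m²·s⁻³·A⁻².
Combining: m⁻²·S⁻¹ = m⁻² · (kg·m²·s⁻³·A⁻²) = kg·s⁻³·A⁻².

kg·s⁻³·A⁻²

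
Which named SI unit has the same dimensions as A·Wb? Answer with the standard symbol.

Wb = kg·m²·s⁻²·A⁻¹.
Combining: A·Wb = A · (kg·m²·s⁻²·A⁻¹) = kg·m²·s⁻².
kg·m²·s⁻² is the base-SI form of the joule.

J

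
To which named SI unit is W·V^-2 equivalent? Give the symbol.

W = J/s (power = energy per time),
    = kg·m²·s⁻³.
V = W/A (potential = power per current),
    = kg·m²·s⁻³·A⁻¹.
So V⁻² = kg⁻²·m⁻⁴·s⁶·A².
Combining: W·V⁻² = (kg·m²·s⁻³) · (kg⁻²·m⁻⁴·s⁶·A²) = kg⁻¹·m⁻²·s³·A².
kg⁻¹·m⁻²·s³·A² is the base-SI form of the siemens.

S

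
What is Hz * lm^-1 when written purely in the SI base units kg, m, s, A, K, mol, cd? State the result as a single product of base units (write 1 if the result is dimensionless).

s⁻¹·cd⁻¹

Hz = 1/s = s⁻¹ (frequency is cycles per second).
lm = cd·sr = cd (luminous flux; sr is dimensionless).
So lm⁻¹ = cd⁻¹.
Combining: Hz·lm⁻¹ = s⁻¹ · cd⁻¹ = s⁻¹·cd⁻¹.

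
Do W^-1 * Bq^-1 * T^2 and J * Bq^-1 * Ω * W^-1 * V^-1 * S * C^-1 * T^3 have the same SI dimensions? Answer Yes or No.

No

Left side:
  W = kg·m²·s⁻³.
  So W⁻¹ = kg⁻¹·m⁻²·s³.
  Bq = s⁻¹.
  So Bq⁻¹ = s.
  T = kg·s⁻²·A⁻¹.
  So T² = kg²·s⁻⁴·A⁻².
  Combining: W⁻¹·Bq⁻¹·T² = (kg⁻¹·m⁻²·s³) · s · (kg²·s⁻⁴·A⁻²) = kg·m⁻²·A⁻².
Right side:
  J = kg·m²·s⁻².
  Bq = s⁻¹.
  So Bq⁻¹ = s.
  Ω = kg·m²·s⁻³·A⁻².
  W = kg·m²·s⁻³.
  So W⁻¹ = kg⁻¹·m⁻²·s³.
  V = kg·m²·s⁻³·A⁻¹.
  So V⁻¹ = kg⁻¹·m⁻²·s³·A.
  S = kg⁻¹·m⁻²·s³·A².
  C = s·A.
  So C⁻¹ = s⁻¹·A⁻¹.
  T = kg·s⁻²·A⁻¹.
  So T³ = kg³·s⁻⁶·A⁻³.
  Combining: J·Bq⁻¹·Ω·W⁻¹·V⁻¹·S·C⁻¹·T³ = (kg·m²·s⁻²) · s · (kg·m²·s⁻³·A⁻²) · (kg⁻¹·m⁻²·s³) · (kg⁻¹·m⁻²·s³·A) · (kg⁻¹·m⁻²·s³·A²) · (s⁻¹·A⁻¹) · (kg³·s⁻⁶·A⁻³) = kg²·m⁻²·s⁻²·A⁻³.
Left is kg·m⁻²·A⁻²; right is kg²·m⁻²·s⁻²·A⁻³ — different.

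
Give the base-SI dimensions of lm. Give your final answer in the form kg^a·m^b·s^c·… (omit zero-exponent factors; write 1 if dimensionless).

cd

lm = cd·sr = cd (luminous flux; sr is dimensionless).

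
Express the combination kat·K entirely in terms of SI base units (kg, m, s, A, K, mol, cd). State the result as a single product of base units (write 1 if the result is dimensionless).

kat = s⁻¹·mol.
Combining: kat·K = (s⁻¹·mol) · K = s⁻¹·K·mol.

s⁻¹·K·mol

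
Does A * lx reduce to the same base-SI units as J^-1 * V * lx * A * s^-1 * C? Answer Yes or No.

Left side:
  lx = lm/m² (illuminance = luminous flux per area),
      = m⁻²·cd.
  Combining: A·lx = A · (m⁻²·cd) = m⁻²·A·cd.
Right side:
  J = kg·m²·s⁻².
  So J⁻¹ = kg⁻¹·m⁻²·s².
  V = kg·m²·s⁻³·A⁻¹.
  lx = m⁻²·cd.
  C = s·A.
  Combining: J⁻¹·V·lx·A·s⁻¹·C = (kg⁻¹·m⁻²·s²) · (kg·m²·s⁻³·A⁻¹) · (m⁻²·cd) · A · s⁻¹ · (s·A) = m⁻²·s⁻¹·A·cd.
Left is m⁻²·A·cd; right is m⁻²·s⁻¹·A·cd — different.

No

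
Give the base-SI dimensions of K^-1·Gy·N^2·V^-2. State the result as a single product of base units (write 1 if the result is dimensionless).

Gy = J/kg (absorbed dose = energy per mass),
    = m²·s⁻².
N = kg·m/s² = kg·m·s⁻² (force = mass × acceleration).
So N² = kg²·m²·s⁻⁴.
V = W/A (potential = power per current),
    = kg·m²·s⁻³·A⁻¹.
So V⁻² = kg⁻²·m⁻⁴·s⁶·A².
Combining: K⁻¹·Gy·N²·V⁻² = K⁻¹ · (m²·s⁻²) · (kg²·m²·s⁻⁴) · (kg⁻²·m⁻⁴·s⁶·A²) = A²·K⁻¹.

A²·K⁻¹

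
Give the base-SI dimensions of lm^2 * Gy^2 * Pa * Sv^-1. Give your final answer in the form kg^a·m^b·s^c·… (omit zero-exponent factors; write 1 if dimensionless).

kg·m·s⁻⁴·cd²

lm = cd·sr = cd (luminous flux; sr is dimensionless).
So lm² = cd².
Gy = J/kg (absorbed dose = energy per mass),
    = m²·s⁻².
So Gy² = m⁴·s⁻⁴.
Pa = N/m² (pressure = force per area),
    = kg·m⁻¹·s⁻².
Sv = J/kg (equivalent dose = energy per mass),
    = m²·s⁻².
So Sv⁻¹ = m⁻²·s².
Combining: lm²·Gy²·Pa·Sv⁻¹ = cd² · (m⁴·s⁻⁴) · (kg·m⁻¹·s⁻²) · (m⁻²·s²) = kg·m·s⁻⁴·cd².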